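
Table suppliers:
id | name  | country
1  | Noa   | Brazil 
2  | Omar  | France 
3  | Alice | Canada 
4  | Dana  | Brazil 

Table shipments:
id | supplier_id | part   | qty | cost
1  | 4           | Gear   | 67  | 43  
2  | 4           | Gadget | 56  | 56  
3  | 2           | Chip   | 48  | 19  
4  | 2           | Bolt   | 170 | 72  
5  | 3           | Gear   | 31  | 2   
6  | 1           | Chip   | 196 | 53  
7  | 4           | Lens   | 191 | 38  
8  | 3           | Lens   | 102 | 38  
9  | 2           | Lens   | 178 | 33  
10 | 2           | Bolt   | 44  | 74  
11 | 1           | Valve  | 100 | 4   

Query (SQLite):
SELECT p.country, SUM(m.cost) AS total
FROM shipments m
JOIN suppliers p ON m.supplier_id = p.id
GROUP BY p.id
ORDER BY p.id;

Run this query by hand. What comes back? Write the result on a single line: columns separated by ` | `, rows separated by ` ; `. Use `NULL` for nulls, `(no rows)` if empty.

Brazil | 57 ; France | 198 ; Canada | 40 ; Brazil | 137

Join each shipments row to its suppliers via supplier_id.
Group joined rows by suppliers.id; compute SUM(m.cost) per group.
  1: ids {6, 11} → SUM(m.cost)=57
  2: ids {3, 4, 9, 10} → SUM(m.cost)=198
  3: ids {5, 8} → SUM(m.cost)=40
  4: ids {1, 2, 7} → SUM(m.cost)=137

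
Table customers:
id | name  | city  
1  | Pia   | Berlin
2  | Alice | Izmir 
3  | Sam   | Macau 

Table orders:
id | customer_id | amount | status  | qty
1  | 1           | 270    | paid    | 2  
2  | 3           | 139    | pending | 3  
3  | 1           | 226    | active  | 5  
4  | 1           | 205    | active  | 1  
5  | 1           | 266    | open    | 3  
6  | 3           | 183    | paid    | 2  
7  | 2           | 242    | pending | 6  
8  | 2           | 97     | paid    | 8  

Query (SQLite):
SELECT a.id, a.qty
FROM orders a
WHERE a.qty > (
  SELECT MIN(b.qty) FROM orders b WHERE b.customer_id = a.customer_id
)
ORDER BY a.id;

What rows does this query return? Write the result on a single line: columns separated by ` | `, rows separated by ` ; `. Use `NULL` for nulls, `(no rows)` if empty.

1 | 2 ; 2 | 3 ; 3 | 5 ; 5 | 3 ; 8 | 8

For each orders row a, compute MIN(qty) over rows sharing a.customer_id.
Keep row a if a.qty > that per-group MIN.
  customer_id=1: MIN(qty) = 1
  customer_id=2: MIN(qty) = 6
  customer_id=3: MIN(qty) = 2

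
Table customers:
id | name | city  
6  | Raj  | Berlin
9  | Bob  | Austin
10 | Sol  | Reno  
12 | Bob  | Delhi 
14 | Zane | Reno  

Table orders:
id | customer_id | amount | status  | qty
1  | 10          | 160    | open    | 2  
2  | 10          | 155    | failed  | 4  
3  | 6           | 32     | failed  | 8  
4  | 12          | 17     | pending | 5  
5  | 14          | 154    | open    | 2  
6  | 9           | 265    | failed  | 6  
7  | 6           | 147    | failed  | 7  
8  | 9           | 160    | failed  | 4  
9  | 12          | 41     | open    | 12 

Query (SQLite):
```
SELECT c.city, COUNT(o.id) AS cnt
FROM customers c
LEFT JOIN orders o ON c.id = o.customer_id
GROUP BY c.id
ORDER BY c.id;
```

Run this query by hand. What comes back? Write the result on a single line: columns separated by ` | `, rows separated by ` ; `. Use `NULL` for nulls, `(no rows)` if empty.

LEFT JOIN keeps every customers row; unmatched ones get NULL for orders columns.
Group by customers.id and compute COUNT(o.id). COUNT(col) of an all-NULL group is 0.
  6: ids {3, 7} → COUNT(o.id)=2
  9: ids {6, 8} → COUNT(o.id)=2
  10: ids {1, 2} → COUNT(o.id)=2
  12: ids {4, 9} → COUNT(o.id)=2
  14: ids {5} → COUNT(o.id)=1

Berlin | 2 ; Austin | 2 ; Reno | 2 ; Delhi | 2 ; Reno | 1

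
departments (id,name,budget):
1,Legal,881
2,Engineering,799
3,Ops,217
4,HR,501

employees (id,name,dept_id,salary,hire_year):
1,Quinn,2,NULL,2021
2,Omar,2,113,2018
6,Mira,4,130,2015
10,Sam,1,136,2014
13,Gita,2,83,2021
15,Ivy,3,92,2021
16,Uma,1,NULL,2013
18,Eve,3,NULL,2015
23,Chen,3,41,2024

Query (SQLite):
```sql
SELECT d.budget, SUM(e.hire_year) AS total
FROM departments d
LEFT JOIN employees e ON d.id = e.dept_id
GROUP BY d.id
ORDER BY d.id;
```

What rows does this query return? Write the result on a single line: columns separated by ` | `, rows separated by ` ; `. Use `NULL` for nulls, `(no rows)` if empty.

881 | 4027 ; 799 | 6060 ; 217 | 6060 ; 501 | 2015

LEFT JOIN keeps every departments row; unmatched ones get NULL for employees columns.
Group by departments.id and compute SUM(e.hire_year). SUM over an all-NULL group is NULL.
  1: ids {10, 16} → SUM(e.hire_year)=4027
  2: ids {1, 2, 13} → SUM(e.hire_year)=6060
  3: ids {15, 18, 23} → SUM(e.hire_year)=6060
  4: ids {6} → SUM(e.hire_year)=2015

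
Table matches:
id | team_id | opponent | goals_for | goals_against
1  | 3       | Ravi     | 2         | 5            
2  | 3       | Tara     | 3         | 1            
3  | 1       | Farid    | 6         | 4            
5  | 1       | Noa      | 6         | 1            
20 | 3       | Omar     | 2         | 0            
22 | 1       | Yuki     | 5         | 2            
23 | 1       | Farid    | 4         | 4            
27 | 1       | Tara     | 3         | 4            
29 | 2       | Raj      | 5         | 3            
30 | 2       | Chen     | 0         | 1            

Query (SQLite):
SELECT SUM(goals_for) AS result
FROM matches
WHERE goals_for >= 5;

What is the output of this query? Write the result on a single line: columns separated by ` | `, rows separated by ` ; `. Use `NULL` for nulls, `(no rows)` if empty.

22

Rows where goals_for >= 5 → goals_for values: [6, 6, 5, 5].
SUM of non-NULL values = 22.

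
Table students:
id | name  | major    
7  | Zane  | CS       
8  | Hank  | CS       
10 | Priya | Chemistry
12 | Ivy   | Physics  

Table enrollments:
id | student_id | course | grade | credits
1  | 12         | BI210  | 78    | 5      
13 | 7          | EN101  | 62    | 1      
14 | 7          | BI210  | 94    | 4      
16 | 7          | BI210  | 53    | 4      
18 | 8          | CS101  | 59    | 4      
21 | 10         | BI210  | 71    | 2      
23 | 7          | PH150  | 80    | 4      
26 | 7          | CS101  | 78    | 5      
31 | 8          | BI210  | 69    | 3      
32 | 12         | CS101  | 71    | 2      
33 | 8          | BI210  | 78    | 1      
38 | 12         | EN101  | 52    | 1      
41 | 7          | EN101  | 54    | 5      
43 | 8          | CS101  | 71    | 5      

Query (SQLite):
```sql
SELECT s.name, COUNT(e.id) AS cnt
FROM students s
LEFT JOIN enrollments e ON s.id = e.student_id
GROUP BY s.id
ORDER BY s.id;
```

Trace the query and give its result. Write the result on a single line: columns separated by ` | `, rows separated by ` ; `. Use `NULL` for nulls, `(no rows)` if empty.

Zane | 6 ; Hank | 4 ; Priya | 1 ; Ivy | 3

LEFT JOIN keeps every students row; unmatched ones get NULL for enrollments columns.
Group by students.id and compute COUNT(e.id). COUNT(col) of an all-NULL group is 0.
  7: ids {13, 14, 16, 23, 26, 41} → COUNT(e.id)=6
  8: ids {18, 31, 33, 43} → COUNT(e.id)=4
  10: ids {21} → COUNT(e.id)=1
  12: ids {1, 32, 38} → COUNT(e.id)=3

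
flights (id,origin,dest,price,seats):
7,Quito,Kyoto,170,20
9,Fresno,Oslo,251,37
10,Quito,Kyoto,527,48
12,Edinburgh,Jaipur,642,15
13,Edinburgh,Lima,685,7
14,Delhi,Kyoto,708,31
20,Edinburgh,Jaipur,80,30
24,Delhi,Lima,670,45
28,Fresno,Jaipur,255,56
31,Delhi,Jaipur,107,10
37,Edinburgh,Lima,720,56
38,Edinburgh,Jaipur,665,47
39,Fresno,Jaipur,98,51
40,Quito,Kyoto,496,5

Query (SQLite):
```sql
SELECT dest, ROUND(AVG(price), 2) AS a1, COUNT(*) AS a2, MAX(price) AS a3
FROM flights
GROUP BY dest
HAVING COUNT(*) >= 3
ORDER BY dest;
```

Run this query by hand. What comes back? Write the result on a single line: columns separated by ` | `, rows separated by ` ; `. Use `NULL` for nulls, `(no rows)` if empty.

Jaipur | 307.83 | 6 | 665 ; Kyoto | 475.25 | 4 | 708 ; Lima | 691.67 | 3 | 720

Group flights by dest.
Per group compute: ROUND(AVG(price), 2), COUNT(*), MAX(price).
HAVING: drop groups with fewer than 3 rows.
  Jaipur: ids {12, 20, 28, 31, 38, 39} → ROUND(AVG(price), 2)=307.83, COUNT(*)=6, MAX(price)=665
  Kyoto: ids {7, 10, 14, 40} → ROUND(AVG(price), 2)=475.25, COUNT(*)=4, MAX(price)=708
  Lima: ids {13, 24, 37} → ROUND(AVG(price), 2)=691.67, COUNT(*)=3, MAX(price)=720
  Oslo: ids {9} → ROUND(AVG(price), 2)=251, COUNT(*)=1, MAX(price)=251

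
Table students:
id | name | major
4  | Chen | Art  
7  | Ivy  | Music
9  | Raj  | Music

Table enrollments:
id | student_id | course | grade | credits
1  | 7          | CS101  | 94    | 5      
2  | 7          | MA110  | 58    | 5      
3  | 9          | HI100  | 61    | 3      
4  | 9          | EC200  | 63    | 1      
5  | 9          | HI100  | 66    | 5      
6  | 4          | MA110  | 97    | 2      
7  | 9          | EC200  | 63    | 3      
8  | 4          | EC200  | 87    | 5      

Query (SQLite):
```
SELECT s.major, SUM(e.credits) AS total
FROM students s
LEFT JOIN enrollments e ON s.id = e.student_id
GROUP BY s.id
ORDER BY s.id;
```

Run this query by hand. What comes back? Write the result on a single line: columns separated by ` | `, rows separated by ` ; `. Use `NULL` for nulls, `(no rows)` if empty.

LEFT JOIN keeps every students row; unmatched ones get NULL for enrollments columns.
Group by students.id and compute SUM(e.credits). SUM over an all-NULL group is NULL.
  4: ids {6, 8} → SUM(e.credits)=7
  7: ids {1, 2} → SUM(e.credits)=10
  9: ids {3, 4, 5, 7} → SUM(e.credits)=12

Art | 7 ; Music | 10 ; Music | 12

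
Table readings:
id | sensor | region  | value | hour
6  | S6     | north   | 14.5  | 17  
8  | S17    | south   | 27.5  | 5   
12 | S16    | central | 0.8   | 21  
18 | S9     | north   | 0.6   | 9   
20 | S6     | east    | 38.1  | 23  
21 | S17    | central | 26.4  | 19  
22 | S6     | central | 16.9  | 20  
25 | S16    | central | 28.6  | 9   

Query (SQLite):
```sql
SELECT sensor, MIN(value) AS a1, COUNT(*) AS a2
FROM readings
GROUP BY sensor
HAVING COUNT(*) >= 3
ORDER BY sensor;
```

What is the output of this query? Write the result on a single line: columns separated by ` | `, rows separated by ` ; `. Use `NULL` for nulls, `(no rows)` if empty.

Group readings by sensor.
Per group compute: MIN(value), COUNT(*).
HAVING: drop groups with fewer than 3 rows.
  S16: ids {12, 25} → MIN(value)=0.8, COUNT(*)=2
  S17: ids {8, 21} → MIN(value)=26.4, COUNT(*)=2
  S6: ids {6, 20, 22} → MIN(value)=14.5, COUNT(*)=3
  S9: ids {18} → MIN(value)=0.6, COUNT(*)=1

S6 | 14.5 | 3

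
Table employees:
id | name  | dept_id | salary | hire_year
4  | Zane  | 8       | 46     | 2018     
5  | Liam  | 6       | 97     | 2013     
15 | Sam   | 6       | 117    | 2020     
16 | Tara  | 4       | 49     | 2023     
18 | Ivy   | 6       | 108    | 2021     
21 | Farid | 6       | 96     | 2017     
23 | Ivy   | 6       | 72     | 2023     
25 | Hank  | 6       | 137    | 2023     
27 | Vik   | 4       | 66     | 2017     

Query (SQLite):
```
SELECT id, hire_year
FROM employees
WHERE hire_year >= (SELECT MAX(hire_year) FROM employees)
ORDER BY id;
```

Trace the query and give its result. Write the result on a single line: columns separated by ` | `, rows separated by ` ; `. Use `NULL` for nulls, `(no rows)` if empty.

Scalar subquery: MAX(hire_year) over all employees rows = 2023.
Keep rows where hire_year >= that value.

16 | 2023 ; 23 | 2023 ; 25 | 2023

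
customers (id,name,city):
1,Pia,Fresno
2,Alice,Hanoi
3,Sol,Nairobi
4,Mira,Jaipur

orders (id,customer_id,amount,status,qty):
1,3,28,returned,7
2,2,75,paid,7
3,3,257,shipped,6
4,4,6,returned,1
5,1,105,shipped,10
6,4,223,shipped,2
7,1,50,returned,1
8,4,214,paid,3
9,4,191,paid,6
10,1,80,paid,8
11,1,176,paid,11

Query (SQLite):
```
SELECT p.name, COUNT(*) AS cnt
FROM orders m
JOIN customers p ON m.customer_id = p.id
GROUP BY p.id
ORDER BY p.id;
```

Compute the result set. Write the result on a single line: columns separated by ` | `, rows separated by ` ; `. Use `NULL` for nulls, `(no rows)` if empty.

Pia | 4 ; Alice | 1 ; Sol | 2 ; Mira | 4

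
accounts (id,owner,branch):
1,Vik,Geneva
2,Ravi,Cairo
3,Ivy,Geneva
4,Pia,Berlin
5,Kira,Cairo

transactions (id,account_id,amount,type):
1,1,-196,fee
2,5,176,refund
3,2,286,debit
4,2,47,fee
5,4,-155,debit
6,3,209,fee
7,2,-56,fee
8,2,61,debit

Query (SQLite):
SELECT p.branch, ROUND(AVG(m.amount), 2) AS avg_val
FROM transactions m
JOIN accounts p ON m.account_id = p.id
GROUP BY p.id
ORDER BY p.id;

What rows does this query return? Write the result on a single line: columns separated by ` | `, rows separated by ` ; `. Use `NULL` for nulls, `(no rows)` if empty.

Geneva | -196 ; Cairo | 84.5 ; Geneva | 209 ; Berlin | -155 ; Cairo | 176

Join each transactions row to its accounts via account_id.
Group joined rows by accounts.id; compute ROUND(AVG(m.amount), 2) per group.
  1: ids {1} → ROUND(AVG(m.amount), 2)=-196
  2: ids {3, 4, 7, 8} → ROUND(AVG(m.amount), 2)=84.5
  3: ids {6} → ROUND(AVG(m.amount), 2)=209
  4: ids {5} → ROUND(AVG(m.amount), 2)=-155
  5: ids {2} → ROUND(AVG(m.amount), 2)=176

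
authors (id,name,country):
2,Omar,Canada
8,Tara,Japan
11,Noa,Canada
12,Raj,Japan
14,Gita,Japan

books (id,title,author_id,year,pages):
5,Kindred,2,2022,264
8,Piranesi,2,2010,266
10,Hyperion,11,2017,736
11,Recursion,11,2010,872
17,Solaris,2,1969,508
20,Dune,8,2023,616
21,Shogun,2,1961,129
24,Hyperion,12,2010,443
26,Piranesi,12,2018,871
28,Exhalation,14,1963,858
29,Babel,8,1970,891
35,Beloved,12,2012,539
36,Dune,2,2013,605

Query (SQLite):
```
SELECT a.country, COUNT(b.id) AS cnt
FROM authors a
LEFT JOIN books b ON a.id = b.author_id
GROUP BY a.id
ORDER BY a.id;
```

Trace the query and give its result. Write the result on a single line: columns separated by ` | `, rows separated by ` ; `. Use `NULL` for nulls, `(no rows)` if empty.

LEFT JOIN keeps every authors row; unmatched ones get NULL for books columns.
Group by authors.id and compute COUNT(b.id). COUNT(col) of an all-NULL group is 0.
  2: ids {5, 8, 17, 21, 36} → COUNT(b.id)=5
  8: ids {20, 29} → COUNT(b.id)=2
  11: ids {10, 11} → COUNT(b.id)=2
  12: ids {24, 26, 35} → COUNT(b.id)=3
  14: ids {28} → COUNT(b.id)=1

Canada | 5 ; Japan | 2 ; Canada | 2 ; Japan | 3 ; Japan | 1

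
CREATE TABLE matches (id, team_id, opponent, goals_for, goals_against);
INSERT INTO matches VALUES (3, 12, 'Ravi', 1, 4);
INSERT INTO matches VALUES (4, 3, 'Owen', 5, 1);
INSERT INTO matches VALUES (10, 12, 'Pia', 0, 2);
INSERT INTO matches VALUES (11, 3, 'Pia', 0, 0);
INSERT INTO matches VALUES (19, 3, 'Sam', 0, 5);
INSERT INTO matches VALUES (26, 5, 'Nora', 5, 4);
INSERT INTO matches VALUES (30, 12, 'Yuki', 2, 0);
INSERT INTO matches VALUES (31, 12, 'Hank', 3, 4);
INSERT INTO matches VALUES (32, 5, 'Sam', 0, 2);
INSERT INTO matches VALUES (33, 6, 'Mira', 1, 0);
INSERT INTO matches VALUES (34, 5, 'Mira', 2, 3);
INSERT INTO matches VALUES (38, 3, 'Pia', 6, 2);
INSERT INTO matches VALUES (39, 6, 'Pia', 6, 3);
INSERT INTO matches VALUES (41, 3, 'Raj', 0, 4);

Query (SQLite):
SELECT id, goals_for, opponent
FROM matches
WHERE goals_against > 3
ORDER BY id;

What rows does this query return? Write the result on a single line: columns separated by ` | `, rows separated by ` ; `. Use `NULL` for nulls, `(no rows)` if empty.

goals_against > 3: ids {3, 19, 26, 31, 41}

3 | 1 | Ravi ; 19 | 0 | Sam ; 26 | 5 | Nora ; 31 | 3 | Hank ; 41 | 0 | Raj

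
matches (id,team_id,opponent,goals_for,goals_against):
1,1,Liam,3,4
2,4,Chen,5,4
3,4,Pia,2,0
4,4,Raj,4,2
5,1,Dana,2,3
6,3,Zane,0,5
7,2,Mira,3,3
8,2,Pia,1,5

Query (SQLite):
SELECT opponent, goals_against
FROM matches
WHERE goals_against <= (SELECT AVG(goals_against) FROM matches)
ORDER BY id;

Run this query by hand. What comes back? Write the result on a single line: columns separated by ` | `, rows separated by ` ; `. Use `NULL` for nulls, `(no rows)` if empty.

Pia | 0 ; Raj | 2 ; Dana | 3 ; Mira | 3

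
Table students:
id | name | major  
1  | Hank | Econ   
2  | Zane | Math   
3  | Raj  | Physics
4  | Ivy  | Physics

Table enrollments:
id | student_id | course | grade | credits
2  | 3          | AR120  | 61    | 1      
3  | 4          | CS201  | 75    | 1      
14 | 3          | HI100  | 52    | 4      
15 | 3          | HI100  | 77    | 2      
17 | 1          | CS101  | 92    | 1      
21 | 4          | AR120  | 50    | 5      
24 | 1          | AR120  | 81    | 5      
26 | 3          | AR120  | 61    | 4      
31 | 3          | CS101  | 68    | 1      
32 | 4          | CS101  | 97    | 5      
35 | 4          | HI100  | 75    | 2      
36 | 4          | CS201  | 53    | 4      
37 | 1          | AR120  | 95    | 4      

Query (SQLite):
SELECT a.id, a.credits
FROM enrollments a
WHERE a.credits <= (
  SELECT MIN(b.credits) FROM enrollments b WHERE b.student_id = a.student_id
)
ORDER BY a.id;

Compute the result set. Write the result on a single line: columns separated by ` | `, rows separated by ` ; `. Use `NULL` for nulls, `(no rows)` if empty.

For each enrollments row a, compute MIN(credits) over rows sharing a.student_id.
Keep row a if a.credits <= that per-group MIN.
  student_id=1: MIN(credits) = 1
  student_id=3: MIN(credits) = 1
  student_id=4: MIN(credits) = 1

2 | 1 ; 3 | 1 ; 17 | 1 ; 31 | 1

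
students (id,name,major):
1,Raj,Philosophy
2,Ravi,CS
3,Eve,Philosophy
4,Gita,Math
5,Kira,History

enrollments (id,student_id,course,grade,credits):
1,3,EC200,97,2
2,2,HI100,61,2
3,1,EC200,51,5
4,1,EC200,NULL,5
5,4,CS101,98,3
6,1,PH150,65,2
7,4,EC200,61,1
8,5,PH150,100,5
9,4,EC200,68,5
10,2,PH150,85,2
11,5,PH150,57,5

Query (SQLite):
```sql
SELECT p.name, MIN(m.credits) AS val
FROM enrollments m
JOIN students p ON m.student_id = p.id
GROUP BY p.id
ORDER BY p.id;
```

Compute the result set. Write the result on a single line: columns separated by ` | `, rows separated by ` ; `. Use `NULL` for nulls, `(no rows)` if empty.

Join each enrollments row to its students via student_id.
Group joined rows by students.id; compute MIN(m.credits) per group.
  1: ids {3, 4, 6} → MIN(m.credits)=2
  2: ids {2, 10} → MIN(m.credits)=2
  3: ids {1} → MIN(m.credits)=2
  4: ids {5, 7, 9} → MIN(m.credits)=1
  5: ids {8, 11} → MIN(m.credits)=5

Raj | 2 ; Ravi | 2 ; Eve | 2 ; Gita | 1 ; Kira | 5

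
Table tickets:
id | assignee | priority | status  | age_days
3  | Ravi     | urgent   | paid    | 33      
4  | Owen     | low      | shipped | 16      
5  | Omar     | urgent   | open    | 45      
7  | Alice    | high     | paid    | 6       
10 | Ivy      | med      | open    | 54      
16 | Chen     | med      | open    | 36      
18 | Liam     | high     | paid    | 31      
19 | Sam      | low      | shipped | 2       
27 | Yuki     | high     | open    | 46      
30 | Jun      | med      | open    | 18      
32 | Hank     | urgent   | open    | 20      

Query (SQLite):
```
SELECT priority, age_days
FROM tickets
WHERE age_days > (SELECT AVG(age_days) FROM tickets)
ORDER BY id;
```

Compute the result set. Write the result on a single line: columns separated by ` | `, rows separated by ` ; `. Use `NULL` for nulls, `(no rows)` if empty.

Scalar subquery: AVG(age_days) over all tickets rows = 27.909091 (≈; comparison uses full precision).
Keep rows where age_days > that value.

urgent | 33 ; urgent | 45 ; med | 54 ; med | 36 ; high | 31 ; high | 46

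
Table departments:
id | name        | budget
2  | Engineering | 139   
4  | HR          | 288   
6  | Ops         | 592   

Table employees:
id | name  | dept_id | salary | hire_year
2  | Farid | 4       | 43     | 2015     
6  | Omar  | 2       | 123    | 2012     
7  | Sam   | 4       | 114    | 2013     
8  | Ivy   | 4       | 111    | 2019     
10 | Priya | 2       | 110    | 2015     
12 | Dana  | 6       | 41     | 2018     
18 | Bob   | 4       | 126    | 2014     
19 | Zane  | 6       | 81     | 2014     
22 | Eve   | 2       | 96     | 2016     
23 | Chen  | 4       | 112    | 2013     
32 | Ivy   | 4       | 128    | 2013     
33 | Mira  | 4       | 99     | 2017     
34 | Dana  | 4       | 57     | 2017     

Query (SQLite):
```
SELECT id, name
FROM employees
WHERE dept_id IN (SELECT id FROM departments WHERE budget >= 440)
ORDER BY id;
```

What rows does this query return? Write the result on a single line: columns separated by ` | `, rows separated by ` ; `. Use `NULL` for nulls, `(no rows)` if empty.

12 | Dana ; 19 | Zane

Inner query: departments.id where budget >= 440.
Outer: keep employees rows whose dept_id is in that set.
Inner query → {6}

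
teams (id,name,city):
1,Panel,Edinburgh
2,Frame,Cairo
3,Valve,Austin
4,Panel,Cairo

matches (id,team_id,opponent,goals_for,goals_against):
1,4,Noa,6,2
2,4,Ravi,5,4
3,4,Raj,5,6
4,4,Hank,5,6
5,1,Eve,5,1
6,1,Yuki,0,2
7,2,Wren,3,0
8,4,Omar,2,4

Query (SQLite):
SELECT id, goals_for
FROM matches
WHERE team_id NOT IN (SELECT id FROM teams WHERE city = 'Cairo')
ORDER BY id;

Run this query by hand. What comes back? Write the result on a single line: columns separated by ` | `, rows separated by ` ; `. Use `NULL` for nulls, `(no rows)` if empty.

Inner query: teams.id where city = 'Cairo'.
Outer: keep matches rows whose team_id is not in that set.
Inner query → {2, 4}

5 | 5 ; 6 | 0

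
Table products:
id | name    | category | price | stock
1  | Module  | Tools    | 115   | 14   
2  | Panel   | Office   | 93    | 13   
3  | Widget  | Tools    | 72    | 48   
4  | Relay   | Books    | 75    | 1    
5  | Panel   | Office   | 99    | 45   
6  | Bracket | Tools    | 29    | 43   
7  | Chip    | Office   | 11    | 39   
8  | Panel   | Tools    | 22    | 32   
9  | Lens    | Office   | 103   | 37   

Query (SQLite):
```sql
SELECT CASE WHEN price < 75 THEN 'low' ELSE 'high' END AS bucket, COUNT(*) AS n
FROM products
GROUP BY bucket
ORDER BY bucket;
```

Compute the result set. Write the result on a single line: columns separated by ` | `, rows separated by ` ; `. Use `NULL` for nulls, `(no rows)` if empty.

high | 5 ; low | 4

Bucket rows by price < 75 → 'low' else 'high'; count each bucket.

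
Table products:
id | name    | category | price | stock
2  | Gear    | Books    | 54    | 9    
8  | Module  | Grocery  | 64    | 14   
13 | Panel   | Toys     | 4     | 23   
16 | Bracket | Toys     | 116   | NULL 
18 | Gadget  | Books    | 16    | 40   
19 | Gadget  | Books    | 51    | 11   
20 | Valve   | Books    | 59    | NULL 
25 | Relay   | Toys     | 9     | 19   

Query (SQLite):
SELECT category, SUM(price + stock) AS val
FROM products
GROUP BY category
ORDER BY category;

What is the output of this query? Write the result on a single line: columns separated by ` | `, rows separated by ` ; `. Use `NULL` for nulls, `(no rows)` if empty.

Books | 181 ; Grocery | 78 ; Toys | 55

For each row compute price + stock.
Group by category; take SUM of the expression per group.
  Books: ids {2, 18, 19, 20} → SUM(price + stock)=181
  Grocery: ids {8} → SUM(price + stock)=78
  Toys: ids {13, 16, 25} → SUM(price + stock)=55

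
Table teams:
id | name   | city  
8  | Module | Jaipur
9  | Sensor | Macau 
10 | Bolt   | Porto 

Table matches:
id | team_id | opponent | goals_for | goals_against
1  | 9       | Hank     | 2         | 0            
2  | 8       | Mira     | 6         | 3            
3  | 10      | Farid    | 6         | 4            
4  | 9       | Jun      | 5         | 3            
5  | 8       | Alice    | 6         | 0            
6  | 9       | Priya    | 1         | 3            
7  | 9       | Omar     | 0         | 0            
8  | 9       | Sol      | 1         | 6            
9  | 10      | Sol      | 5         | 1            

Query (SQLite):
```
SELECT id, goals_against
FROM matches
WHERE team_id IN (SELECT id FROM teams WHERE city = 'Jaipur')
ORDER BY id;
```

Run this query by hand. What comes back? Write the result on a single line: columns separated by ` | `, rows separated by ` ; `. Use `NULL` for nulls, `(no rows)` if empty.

Inner query: teams.id where city = 'Jaipur'.
Outer: keep matches rows whose team_id is in that set.
Inner query → {8}

2 | 3 ; 5 | 0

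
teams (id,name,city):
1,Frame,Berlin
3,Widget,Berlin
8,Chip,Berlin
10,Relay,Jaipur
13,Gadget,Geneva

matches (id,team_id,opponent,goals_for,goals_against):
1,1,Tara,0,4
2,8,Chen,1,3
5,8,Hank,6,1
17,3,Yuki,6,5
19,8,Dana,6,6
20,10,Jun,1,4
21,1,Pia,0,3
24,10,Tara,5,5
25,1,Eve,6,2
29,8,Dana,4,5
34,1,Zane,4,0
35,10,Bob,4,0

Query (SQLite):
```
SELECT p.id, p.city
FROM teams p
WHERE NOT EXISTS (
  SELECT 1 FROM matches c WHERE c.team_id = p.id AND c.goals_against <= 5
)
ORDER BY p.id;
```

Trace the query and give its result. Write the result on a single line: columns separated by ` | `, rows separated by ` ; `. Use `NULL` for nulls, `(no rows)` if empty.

For each teams row, check whether any matches with matching team_id has goals_against <= 5.
Keep rows where that is false.

13 | Geneva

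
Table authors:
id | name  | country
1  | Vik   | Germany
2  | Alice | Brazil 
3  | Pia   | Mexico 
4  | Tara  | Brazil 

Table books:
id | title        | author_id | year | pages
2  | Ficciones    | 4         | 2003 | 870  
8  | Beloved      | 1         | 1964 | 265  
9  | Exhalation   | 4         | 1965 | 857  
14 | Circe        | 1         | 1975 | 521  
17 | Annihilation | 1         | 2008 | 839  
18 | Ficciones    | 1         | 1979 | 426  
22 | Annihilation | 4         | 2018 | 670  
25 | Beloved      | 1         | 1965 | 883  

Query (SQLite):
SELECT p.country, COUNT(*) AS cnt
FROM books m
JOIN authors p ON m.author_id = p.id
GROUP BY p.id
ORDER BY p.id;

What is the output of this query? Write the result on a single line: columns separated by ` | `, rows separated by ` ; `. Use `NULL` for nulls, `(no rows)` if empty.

Germany | 5 ; Brazil | 3

Join each books row to its authors via author_id.
Group joined rows by authors.id; compute COUNT(*) per group.
  1: ids {8, 14, 17, 18, 25} → COUNT(*)=5
  4: ids {2, 9, 22} → COUNT(*)=3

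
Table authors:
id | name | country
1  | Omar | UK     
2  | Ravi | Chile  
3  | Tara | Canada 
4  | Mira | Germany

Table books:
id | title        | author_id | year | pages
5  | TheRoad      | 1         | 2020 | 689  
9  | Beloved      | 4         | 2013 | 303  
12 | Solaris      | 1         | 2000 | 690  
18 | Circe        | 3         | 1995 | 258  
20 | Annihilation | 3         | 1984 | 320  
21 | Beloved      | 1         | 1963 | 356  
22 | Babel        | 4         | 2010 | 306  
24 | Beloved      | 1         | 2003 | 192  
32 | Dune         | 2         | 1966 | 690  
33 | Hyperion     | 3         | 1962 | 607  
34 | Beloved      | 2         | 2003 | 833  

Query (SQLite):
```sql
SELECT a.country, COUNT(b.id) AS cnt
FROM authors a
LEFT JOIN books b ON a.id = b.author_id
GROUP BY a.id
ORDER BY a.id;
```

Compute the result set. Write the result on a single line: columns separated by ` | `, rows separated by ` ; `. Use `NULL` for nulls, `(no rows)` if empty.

LEFT JOIN keeps every authors row; unmatched ones get NULL for books columns.
Group by authors.id and compute COUNT(b.id). COUNT(col) of an all-NULL group is 0.
  1: ids {5, 12, 21, 24} → COUNT(b.id)=4
  2: ids {32, 34} → COUNT(b.id)=2
  3: ids {18, 20, 33} → COUNT(b.id)=3
  4: ids {9, 22} → COUNT(b.id)=2

UK | 4 ; Chile | 2 ; Canada | 3 ; Germany | 2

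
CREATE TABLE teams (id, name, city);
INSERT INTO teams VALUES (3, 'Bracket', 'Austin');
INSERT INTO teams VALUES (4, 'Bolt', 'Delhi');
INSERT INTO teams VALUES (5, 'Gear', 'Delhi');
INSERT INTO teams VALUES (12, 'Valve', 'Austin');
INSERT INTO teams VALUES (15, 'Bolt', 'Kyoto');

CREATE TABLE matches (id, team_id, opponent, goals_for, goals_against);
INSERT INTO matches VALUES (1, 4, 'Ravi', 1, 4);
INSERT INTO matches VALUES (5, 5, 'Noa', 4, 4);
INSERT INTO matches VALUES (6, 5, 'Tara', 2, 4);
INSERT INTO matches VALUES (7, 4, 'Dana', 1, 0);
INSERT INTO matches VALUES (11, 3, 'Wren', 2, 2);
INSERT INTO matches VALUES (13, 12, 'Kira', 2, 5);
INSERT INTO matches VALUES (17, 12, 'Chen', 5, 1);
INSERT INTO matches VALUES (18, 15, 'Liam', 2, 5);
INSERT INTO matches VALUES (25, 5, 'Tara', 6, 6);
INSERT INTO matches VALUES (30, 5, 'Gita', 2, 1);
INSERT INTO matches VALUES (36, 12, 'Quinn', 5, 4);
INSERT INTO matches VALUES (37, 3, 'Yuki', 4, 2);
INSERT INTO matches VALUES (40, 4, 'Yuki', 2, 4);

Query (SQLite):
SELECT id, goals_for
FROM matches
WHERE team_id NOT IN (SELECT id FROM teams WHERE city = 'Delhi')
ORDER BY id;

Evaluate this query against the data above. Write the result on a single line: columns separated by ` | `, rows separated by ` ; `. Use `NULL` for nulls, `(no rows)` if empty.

Inner query: teams.id where city = 'Delhi'.
Outer: keep matches rows whose team_id is not in that set.
Inner query → {4, 5}

11 | 2 ; 13 | 2 ; 17 | 5 ; 18 | 2 ; 36 | 5 ; 37 | 4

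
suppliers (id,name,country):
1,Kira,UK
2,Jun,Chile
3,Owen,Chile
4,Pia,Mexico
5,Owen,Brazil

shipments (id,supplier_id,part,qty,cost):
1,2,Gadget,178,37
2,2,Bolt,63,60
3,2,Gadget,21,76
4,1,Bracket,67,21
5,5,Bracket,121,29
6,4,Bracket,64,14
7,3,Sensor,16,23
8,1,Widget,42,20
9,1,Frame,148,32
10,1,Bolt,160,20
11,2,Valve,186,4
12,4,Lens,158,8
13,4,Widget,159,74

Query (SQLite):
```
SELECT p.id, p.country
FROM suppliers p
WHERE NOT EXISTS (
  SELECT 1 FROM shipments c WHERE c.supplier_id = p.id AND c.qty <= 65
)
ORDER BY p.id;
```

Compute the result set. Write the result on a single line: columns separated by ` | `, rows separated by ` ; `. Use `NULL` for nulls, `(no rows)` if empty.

For each suppliers row, check whether any shipments with matching supplier_id has qty <= 65.
Keep rows where that is false.

5 | Brazil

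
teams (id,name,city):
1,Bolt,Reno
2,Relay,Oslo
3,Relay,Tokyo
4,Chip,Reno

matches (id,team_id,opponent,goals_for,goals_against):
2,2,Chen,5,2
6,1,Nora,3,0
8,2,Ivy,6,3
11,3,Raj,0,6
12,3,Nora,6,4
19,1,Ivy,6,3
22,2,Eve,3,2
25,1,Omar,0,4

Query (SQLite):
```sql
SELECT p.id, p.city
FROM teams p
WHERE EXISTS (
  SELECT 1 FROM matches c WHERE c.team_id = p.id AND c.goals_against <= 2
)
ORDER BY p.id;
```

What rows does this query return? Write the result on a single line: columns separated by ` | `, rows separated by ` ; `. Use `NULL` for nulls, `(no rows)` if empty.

For each teams row, check whether any matches with matching team_id has goals_against <= 2.
Keep rows where that is true.

1 | Reno ; 2 | Oslo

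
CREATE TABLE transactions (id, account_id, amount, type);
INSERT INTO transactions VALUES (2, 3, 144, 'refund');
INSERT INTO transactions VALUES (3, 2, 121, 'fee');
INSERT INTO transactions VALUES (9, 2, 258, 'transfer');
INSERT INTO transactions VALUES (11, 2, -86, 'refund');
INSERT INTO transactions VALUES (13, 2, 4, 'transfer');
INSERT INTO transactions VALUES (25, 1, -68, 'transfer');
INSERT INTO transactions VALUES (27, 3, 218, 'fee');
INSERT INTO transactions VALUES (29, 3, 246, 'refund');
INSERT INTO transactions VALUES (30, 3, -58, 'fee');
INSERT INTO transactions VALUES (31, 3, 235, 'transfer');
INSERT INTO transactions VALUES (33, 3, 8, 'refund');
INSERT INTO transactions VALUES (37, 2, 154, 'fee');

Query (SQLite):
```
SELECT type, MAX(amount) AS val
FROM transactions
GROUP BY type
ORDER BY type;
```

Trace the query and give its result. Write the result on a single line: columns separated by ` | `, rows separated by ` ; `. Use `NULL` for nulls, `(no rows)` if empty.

Partition transactions by type; compute MAX(amount) within each group.
  fee: ids {3, 27, 30, 37} → MAX(amount)=218
  refund: ids {2, 11, 29, 33} → MAX(amount)=246
  transfer: ids {9, 13, 25, 31} → MAX(amount)=258

fee | 218 ; refund | 246 ; transfer | 258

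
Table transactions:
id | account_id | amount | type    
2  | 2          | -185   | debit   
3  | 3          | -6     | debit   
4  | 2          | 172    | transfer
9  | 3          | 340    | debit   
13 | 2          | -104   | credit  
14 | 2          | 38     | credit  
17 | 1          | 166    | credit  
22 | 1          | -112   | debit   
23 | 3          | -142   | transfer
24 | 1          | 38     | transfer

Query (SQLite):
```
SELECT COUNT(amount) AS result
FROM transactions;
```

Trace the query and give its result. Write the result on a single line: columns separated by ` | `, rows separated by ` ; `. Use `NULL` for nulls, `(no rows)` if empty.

All amount values: [-185, -6, 172, 340, -104, 38, 166, -112, -142, 38].
COUNT(amount) counts non-NULL values → 10.

10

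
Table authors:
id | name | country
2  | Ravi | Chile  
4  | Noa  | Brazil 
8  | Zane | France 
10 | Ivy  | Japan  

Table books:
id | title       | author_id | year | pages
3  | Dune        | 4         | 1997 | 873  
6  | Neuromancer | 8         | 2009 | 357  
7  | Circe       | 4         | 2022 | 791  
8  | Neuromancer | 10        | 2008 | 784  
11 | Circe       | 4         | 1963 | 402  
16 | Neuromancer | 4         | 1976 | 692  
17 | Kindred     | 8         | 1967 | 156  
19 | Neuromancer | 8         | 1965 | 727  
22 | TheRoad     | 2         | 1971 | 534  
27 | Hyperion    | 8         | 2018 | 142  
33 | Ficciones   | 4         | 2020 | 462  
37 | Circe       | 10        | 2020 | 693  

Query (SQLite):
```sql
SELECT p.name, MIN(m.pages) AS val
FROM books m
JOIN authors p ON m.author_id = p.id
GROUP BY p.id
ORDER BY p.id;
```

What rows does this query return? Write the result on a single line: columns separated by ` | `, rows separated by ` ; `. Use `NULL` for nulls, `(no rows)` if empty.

Join each books row to its authors via author_id.
Group joined rows by authors.id; compute MIN(m.pages) per group.
  2: ids {22} → MIN(m.pages)=534
  4: ids {3, 7, 11, 16, 33} → MIN(m.pages)=402
  8: ids {6, 17, 19, 27} → MIN(m.pages)=142
  10: ids {8, 37} → MIN(m.pages)=693

Ravi | 534 ; Noa | 402 ; Zane | 142 ; Ivy | 693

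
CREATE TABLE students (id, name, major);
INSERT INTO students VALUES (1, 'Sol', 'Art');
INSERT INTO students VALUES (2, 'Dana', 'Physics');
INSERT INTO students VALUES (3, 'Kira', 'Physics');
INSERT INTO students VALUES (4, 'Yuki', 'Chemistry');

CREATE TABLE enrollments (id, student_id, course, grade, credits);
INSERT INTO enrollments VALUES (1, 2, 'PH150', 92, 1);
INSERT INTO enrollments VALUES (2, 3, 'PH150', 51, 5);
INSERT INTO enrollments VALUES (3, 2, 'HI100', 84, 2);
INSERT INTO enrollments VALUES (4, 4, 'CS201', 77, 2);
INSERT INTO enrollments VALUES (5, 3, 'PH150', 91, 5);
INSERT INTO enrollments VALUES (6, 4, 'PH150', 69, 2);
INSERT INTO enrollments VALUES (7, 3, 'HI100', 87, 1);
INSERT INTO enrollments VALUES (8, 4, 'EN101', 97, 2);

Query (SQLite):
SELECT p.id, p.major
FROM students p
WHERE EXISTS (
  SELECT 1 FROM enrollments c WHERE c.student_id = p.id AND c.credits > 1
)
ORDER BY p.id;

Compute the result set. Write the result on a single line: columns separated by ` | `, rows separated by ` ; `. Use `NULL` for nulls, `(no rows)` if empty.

For each students row, check whether any enrollments with matching student_id has credits > 1.
Keep rows where that is true.

2 | Physics ; 3 | Physics ; 4 | Chemistry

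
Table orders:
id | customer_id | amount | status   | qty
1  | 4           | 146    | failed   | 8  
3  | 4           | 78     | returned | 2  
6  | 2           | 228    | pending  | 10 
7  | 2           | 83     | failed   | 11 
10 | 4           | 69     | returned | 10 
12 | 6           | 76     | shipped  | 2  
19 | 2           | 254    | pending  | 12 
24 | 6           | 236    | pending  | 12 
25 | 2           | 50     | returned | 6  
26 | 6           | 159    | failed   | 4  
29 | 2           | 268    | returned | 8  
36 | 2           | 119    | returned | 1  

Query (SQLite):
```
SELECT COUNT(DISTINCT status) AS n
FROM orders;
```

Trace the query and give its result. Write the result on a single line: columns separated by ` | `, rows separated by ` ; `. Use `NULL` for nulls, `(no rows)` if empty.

4

Count distinct non-NULL status values.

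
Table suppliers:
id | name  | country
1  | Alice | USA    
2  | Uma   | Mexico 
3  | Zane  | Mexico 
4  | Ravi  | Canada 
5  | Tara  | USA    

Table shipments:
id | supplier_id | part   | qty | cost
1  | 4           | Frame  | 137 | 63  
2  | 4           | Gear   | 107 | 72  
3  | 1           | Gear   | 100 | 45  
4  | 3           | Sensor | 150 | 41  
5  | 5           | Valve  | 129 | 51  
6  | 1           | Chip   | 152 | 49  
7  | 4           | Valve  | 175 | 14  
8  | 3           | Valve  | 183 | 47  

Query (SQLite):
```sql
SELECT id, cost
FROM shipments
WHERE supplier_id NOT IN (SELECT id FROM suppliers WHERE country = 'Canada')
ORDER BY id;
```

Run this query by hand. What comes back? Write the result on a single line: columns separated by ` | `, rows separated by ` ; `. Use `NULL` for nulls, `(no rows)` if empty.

3 | 45 ; 4 | 41 ; 5 | 51 ; 6 | 49 ; 8 | 47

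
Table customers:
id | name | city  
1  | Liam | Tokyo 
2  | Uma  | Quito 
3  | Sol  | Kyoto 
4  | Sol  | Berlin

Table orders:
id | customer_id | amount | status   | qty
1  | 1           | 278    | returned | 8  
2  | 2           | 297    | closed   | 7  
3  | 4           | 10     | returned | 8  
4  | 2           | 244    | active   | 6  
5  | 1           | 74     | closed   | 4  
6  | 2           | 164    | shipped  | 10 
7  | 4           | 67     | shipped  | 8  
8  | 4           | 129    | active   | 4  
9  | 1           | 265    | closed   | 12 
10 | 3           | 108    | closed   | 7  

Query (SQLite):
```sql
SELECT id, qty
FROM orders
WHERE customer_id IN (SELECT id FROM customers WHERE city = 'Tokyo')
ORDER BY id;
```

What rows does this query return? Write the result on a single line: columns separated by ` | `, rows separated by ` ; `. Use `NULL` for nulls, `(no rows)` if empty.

1 | 8 ; 5 | 4 ; 9 | 12

Inner query: customers.id where city = 'Tokyo'.
Outer: keep orders rows whose customer_id is in that set.
Inner query → {1}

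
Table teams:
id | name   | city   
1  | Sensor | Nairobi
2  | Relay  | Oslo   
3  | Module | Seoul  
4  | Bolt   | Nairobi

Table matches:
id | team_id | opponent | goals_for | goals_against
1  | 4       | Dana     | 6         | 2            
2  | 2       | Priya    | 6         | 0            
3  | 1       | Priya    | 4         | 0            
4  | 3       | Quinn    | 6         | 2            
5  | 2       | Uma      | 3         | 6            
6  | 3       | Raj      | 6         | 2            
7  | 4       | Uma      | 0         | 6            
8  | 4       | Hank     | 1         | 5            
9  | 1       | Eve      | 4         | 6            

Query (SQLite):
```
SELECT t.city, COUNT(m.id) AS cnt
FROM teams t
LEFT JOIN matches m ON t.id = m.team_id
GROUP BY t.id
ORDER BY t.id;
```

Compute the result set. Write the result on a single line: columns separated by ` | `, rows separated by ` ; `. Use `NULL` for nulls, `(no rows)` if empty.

Nairobi | 2 ; Oslo | 2 ; Seoul | 2 ; Nairobi | 3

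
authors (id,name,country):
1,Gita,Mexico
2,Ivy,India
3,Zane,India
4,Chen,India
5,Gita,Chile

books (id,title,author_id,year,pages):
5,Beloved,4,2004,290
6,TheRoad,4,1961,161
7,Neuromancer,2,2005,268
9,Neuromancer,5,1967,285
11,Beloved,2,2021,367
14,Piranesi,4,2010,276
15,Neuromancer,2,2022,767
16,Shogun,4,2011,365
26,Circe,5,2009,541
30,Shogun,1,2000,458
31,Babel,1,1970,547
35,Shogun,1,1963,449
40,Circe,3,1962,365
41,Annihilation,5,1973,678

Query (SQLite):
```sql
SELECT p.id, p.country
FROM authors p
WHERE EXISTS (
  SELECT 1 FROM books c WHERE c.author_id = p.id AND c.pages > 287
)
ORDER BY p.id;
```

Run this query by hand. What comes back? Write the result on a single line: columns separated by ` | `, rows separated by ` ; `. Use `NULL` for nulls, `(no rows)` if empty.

For each authors row, check whether any books with matching author_id has pages > 287.
Keep rows where that is true.

1 | Mexico ; 2 | India ; 3 | India ; 4 | India ; 5 | Chile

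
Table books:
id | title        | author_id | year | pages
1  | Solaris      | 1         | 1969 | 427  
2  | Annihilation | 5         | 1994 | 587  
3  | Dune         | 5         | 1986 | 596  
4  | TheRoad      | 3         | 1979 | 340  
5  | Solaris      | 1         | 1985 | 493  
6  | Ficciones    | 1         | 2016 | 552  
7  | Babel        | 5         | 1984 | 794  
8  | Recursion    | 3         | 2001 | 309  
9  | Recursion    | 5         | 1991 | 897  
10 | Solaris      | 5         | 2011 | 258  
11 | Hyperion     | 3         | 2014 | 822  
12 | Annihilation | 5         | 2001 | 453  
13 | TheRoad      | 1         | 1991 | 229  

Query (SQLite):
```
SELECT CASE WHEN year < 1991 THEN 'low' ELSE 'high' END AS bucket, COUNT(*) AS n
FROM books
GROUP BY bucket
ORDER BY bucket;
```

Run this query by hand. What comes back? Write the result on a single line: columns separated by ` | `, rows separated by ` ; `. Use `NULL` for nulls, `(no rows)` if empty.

Bucket rows by year < 1991 → 'low' else 'high'; count each bucket.

high | 8 ; low | 5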